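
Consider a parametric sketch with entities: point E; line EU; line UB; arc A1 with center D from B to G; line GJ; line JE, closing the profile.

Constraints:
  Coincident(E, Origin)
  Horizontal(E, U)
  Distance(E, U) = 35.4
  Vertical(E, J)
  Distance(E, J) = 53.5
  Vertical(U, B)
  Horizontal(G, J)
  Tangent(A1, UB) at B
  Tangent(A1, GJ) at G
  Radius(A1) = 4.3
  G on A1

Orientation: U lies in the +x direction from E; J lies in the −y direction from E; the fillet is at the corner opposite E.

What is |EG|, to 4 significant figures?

61.88

The virtual corner opposite E is at (35.40, -53.50). Tangency of A1 to UB means the radius DB is perpendicular to UB and tangency of A1 to GJ means the radius DG is perpendicular to GJ, with radius 4.3, so the center D sits 4.3 in from both sides at D = (31.10, -49.20). That places the tangent points at B = (35.40, -49.20) on UB and G = (31.10, -53.50) on GJ. Then |EG| = |G − E| = 61.88.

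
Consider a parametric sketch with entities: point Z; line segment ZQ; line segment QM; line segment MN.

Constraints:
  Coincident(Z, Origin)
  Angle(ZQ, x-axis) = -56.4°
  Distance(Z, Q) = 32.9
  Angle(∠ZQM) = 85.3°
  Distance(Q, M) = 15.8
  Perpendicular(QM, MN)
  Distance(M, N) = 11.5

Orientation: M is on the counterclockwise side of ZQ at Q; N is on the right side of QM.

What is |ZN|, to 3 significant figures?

46.2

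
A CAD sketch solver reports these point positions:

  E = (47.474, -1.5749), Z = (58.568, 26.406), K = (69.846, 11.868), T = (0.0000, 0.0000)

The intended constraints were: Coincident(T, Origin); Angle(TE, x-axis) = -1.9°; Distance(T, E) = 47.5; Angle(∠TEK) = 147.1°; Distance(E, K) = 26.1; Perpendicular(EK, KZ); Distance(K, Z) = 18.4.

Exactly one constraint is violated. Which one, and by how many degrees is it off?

Perpendicular(EK, KZ) — off by 6.80°.

T = (0.00, 0.00) ✓; TE at -1.900° ✓; |TE| = 47.50 ✓; ∠TEK = 147.1° ✓; |EK| = 26.10 ✓; ∠(EK, KZ) = 96.80° ✗; |KZ| = 18.40 ✓.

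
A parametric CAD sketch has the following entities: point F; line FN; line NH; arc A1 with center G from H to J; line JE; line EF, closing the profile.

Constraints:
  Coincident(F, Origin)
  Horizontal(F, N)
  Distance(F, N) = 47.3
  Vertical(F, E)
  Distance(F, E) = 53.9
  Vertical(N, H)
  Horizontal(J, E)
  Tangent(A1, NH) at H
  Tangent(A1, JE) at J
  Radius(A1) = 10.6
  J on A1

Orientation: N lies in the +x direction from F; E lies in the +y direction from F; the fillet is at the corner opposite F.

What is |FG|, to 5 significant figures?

56.761

FE is vertical with |FE| = 53.9 and E on the +y side, so E = (0.0000, 53.900). The virtual corner opposite F is at (47.300, 53.900). Since A1 is tangent to NH there, GH ⟂ NH and since A1 is tangent to JE there, GJ ⟂ JE, with radius 10.6, so the center G sits 10.6 in from both sides at G = (36.700, 43.300). Then |FG| = |G − F| = 56.761.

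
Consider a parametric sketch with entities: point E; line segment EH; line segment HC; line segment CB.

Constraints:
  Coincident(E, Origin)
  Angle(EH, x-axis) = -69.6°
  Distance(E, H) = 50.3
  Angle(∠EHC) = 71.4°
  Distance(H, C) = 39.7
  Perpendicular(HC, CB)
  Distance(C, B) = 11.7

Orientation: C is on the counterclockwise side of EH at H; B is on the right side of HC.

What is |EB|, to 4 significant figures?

63.91

E is at the origin; EH runs at -69.6° with length 50.3, so H = 50.3·(cos -69.6°, sin -69.6°) = (17.53, -47.15). ∠EHC = 71.4°, so HC runs at -69.6° + (180° − 71.4°) = 39.00° from the x-axis; with |HC| = 39.7, C = H + 39.7·(cos 39.00°, sin 39.00°) = (48.39, -22.16). HC ⟂ CB; with |CB| = 11.7 on the right of HC, B = C + 11.7·(0.6293, -0.7771) = (55.75, -31.25). Then |EB| = |B − E| = 63.91.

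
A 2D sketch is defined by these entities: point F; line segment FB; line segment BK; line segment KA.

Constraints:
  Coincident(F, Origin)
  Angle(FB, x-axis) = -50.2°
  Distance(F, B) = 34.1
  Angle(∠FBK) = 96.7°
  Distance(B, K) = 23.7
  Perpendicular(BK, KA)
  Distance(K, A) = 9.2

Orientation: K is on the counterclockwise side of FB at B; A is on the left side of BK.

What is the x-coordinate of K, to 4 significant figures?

41.68

F is at the origin; FB runs at -50.2° with length 34.1, so B = 34.1·(cos -50.2°, sin -50.2°) = (21.83, -26.20). ∠FBK = 96.7°, so BK runs at -50.2° + (180° − 96.7°) = 33.10° from the x-axis; with |BK| = 23.7, K = B + 23.7·(cos 33.10°, sin 33.10°) = (41.68, -13.26). So K.x = 41.68.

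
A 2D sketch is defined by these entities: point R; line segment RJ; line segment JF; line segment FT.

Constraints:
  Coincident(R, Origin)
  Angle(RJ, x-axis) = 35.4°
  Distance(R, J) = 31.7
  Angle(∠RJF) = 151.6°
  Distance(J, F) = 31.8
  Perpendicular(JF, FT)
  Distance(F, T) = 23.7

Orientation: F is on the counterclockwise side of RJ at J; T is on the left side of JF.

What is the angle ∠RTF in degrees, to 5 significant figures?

81.779°

R is at the origin; RJ runs at 35.4° with length 31.7, so J = 31.7·(cos 35.4°, sin 35.4°) = (25.840, 18.363). ∠RJF = 151.6°, so JF runs at 35.4° + (180° − 151.6°) = 63.800° from the x-axis; with |JF| = 31.8, F = J + 31.8·(cos 63.800°, sin 63.800°) = (39.879, 46.896). JF ⟂ FT; with |FT| = 23.7 on the left of JF, T = F + 23.7·(-0.89726, 0.44151) = (18.614, 57.360). Then cos ∠RTF = TR·TF / (|TR||TF|), giving 81.779°.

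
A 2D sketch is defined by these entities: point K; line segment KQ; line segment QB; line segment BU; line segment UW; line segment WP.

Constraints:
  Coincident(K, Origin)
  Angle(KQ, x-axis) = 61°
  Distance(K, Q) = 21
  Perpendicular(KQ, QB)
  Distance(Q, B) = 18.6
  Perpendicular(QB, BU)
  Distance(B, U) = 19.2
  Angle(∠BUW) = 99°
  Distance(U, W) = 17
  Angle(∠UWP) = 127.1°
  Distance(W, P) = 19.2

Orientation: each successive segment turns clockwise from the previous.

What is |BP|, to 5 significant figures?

31.795

∠BUW = 99.0° gives UW at 160.00° from the x-axis; with |UW| = 17.0, W = (1.1658, -1.6288). ∠UWP = 127.1° gives WP at 107.10° from the x-axis; with |WP| = 19.2, P = (-4.4798, 16.722). Then |BP| = |P − B| = 31.795.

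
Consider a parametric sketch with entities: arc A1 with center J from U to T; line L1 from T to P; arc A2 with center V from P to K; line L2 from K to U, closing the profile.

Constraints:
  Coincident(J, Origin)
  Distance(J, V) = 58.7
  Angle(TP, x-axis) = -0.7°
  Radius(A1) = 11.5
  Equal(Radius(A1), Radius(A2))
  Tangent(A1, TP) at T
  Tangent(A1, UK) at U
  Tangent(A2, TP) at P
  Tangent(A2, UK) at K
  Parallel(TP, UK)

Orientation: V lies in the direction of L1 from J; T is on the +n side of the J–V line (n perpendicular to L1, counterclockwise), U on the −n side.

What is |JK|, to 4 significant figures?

59.82

The slot axis is L1's direction at -0.7°, so u = (cos -0.7°, sin -0.7°) = (0.9999, -0.01222) and n = (−sin -0.7°, cos -0.7°) = (0.01222, 0.9999). J is at the origin and V lies 58.7 along u from J, so V = 58.7·u = (58.70, -0.7171). Tangency of A1 to both parallel lines with radius 11.5 puts T and U at J ± 11.5·n: T = (0.1405, 11.50), U = (-0.1405, -11.50). Equal radii place P and K the same way about V: P = V + 11.5·n = (58.84, 10.78), K = V − 11.5·n = (58.56, -12.22). Then |JK| = |K − J| = 59.82.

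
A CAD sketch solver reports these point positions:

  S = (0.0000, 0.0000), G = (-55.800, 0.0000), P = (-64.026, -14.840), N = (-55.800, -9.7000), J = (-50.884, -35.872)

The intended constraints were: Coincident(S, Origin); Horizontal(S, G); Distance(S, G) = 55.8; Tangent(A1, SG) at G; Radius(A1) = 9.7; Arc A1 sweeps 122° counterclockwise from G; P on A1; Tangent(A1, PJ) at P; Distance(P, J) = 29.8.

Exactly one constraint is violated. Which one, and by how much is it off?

Distance(P, J) = 29.8 — off by 5.00.

S = (0.00, 0.00) ✓; S.y = 0.00, G.y = 0.00 ✓; |SG| = 55.80 ✓; ∠(NG, GS) = 90.00° ✓; |NG| = 9.700 ✓; bearing(N→P) − bearing(N→G) = 122.0° ✓; |NP| = 9.700 ✓; ∠(NP, PJ) = 90.00° ✓; |PJ| = 24.80 ✗.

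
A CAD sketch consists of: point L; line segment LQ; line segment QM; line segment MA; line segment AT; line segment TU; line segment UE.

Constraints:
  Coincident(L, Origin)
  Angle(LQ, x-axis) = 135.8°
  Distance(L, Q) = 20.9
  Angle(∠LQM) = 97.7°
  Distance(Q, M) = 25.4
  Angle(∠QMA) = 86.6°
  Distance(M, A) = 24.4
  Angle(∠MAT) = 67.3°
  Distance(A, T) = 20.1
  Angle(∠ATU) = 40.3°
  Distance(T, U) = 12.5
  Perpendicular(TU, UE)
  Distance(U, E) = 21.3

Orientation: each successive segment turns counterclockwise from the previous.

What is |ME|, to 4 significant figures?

33.17

L is at the origin; LQ runs at 135.8° with length 20.9, so Q = (-14.98, 14.57). ∠LQM = 97.7° gives QM at -141.9° from the x-axis; with |QM| = 25.4, M = (-34.97, -1.102). ∠QMA = 86.6° gives MA at -48.50° from the x-axis; with |MA| = 24.4, A = (-18.80, -19.38). ∠MAT = 67.3° gives AT at 64.20° from the x-axis; with |AT| = 20.1, T = (-10.06, -1.280). ∠ATU = 40.3° gives TU at -156.1° from the x-axis; with |TU| = 12.5, U = (-21.48, -6.344). TU ⟂ UE, so UE runs at -66.10°; with |UE| = 21.3, E = (-12.85, -25.82). Then |ME| = |E − M| = 33.17.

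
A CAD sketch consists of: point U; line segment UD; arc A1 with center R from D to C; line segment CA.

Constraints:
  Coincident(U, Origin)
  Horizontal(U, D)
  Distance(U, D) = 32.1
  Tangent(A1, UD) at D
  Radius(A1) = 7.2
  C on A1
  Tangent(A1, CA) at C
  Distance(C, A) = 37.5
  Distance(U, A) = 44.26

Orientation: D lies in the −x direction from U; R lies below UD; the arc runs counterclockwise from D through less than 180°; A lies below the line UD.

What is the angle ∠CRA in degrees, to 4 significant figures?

79.13°

Checks: U = (0.00, 0.00) ✓; ∠(RD, DU) = 90.00° ✓; |RD| = 7.200 ✓; |RC| = 7.200 ✓; ∠(RC, CA) = 90.00° ✓; |CA| = 37.50 ✓; |UA| = 44.26 ✓.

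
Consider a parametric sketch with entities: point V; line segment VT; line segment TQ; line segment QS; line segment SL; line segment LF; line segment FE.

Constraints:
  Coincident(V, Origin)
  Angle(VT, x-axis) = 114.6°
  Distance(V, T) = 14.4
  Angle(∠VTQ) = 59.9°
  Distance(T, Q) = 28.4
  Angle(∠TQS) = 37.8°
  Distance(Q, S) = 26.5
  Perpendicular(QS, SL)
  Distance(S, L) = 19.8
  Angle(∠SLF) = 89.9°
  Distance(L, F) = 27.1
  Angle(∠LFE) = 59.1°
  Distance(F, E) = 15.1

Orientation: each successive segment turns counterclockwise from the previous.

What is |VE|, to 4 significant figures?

17.58

V is at the origin; VT runs at 114.6° with length 14.4, so T = (-5.994, 13.09). ∠VTQ = 59.9° gives TQ at -125.3° from the x-axis; with |TQ| = 28.4, Q = (-22.41, -10.09). ∠TQS = 37.8° gives QS at 16.90° from the x-axis; with |QS| = 26.5, S = (2.950, -2.382). The perpendicularity gives SL at right angles to QS, so SL runs at 106.9°; with |SL| = 19.8, L = (-2.806, 16.56). ∠SLF = 89.9° gives LF at -163.0° from the x-axis; with |LF| = 27.1, F = (-28.72, 8.640). ∠LFE = 59.1° gives FE at -42.10° from the x-axis; with |FE| = 15.1, E = (-17.52, -1.484). Then |VE| = |E − V| = 17.58.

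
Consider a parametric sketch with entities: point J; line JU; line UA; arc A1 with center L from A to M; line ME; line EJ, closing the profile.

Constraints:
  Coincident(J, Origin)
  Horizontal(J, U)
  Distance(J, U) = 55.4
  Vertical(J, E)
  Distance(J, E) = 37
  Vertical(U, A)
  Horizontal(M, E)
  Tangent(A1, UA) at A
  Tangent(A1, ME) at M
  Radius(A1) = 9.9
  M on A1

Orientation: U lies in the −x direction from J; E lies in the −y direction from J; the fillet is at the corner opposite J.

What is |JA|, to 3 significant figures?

61.7

The virtual corner opposite J is at (-55.4, -37.0). Since A1 is tangent to UA there, LA ⟂ UA and tangency of A1 to ME means the radius LM is perpendicular to ME, with radius 9.9, so the center L sits 9.9 in from both sides at L = (-45.5, -27.1). That places the tangent points at A = (-55.4, -27.1) on UA and M = (-45.5, -37.0) on ME. Then |JA| = |A − J| = 61.7.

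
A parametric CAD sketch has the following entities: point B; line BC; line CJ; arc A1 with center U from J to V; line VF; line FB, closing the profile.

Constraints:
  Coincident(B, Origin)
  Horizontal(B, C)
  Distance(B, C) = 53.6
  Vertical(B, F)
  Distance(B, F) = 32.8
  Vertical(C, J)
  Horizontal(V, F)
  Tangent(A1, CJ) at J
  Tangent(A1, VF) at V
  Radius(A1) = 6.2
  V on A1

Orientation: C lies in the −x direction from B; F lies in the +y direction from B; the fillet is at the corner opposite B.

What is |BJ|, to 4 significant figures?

59.84

B is at the origin; BC is horizontal with |BC| = 53.6 and C on the −x side, so C = (-53.60, 0.000). B and F share the same x with |BF| = 32.8 and F on the +y side, so F = (0.000, 32.80). The virtual corner opposite B is at (-53.60, 32.80). A1 meets CJ tangentially, so UJ is at right angles to CJ and since A1 is tangent to VF there, UV ⟂ VF, with radius 6.2, so the center U sits 6.2 in from both sides at U = (-47.40, 26.60). That places the tangent points at J = (-53.60, 26.60) on CJ and V = (-47.40, 32.80) on VF. Then |BJ| = |J − B| = 59.84.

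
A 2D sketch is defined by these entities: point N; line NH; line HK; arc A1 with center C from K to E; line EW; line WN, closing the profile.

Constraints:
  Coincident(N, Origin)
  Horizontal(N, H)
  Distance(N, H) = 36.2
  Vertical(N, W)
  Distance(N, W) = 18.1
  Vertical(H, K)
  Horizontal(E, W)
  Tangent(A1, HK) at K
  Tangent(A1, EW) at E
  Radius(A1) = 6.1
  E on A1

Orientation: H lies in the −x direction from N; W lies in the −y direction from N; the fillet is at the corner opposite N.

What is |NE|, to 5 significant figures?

35.123

N is at the origin; NH is horizontal with |NH| = 36.2 and H on the −x side, so H = (-36.200, 0.0000). N and W share the same x with |NW| = 18.1 and W on the −y side, so W = (0.0000, -18.100). The virtual corner opposite N is at (-36.200, -18.100). A1 meets HK tangentially, so CK is at right angles to HK and the tangent condition forces CE to be normal to EW, with radius 6.1, so the center C sits 6.1 in from both sides at C = (-30.100, -12.000). That places the tangent points at K = (-36.200, -12.000) on HK and E = (-30.100, -18.100) on EW. Then |NE| = |E − N| = 35.123.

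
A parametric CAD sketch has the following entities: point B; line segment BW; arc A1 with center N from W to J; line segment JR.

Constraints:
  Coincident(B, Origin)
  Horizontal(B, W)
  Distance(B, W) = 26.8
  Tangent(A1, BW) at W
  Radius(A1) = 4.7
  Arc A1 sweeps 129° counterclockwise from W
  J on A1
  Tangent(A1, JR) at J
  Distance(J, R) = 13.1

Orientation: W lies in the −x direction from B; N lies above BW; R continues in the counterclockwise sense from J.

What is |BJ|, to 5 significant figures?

24.381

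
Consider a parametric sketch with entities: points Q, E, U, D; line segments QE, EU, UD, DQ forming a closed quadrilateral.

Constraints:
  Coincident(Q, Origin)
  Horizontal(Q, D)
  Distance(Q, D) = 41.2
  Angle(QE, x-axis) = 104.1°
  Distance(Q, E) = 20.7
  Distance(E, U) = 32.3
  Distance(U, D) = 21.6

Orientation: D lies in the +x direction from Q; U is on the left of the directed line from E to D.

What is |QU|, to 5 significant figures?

31.574

Checks: |EU| = 32.30 ✓; |UD| = 21.60 ✓.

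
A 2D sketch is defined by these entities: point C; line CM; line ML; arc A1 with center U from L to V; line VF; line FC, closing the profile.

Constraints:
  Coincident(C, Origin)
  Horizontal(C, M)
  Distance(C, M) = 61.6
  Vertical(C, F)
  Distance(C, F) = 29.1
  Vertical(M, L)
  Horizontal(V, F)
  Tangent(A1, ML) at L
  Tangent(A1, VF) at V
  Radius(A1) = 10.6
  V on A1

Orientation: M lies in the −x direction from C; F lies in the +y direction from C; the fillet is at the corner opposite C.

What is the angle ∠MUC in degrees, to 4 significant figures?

99.87°

C is at the origin; CM is horizontal with |CM| = 61.6 and M on the −x side, so M = (-61.60, 0.000). C and F share the same x with |CF| = 29.1 and F on the +y side, so F = (0.000, 29.10). The virtual corner opposite C is at (-61.60, 29.10). Tangency of A1 to ML means the radius UL is perpendicular to ML and A1 meets VF tangentially, so UV is at right angles to VF, with radius 10.6, so the center U sits 10.6 in from both sides at U = (-51.00, 18.50). Then cos ∠MUC = UM·UC / (|UM||UC|), giving 99.87°.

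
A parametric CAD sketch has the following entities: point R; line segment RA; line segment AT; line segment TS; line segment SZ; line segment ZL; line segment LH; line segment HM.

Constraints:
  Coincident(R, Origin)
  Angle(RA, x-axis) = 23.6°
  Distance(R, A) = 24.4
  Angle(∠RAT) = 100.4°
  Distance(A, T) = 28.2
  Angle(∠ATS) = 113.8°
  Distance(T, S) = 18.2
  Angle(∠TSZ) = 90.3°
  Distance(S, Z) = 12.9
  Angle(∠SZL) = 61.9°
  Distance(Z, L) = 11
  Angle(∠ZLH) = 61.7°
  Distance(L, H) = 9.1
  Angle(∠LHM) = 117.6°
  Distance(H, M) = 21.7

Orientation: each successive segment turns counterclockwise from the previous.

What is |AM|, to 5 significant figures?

48.256

R is at the origin; RA runs at 23.6° with length 24.4, so A = (22.359, 9.7685). ∠RAT = 100.4° gives AT at 103.20° from the x-axis; with |AT| = 28.2, T = (15.920, 37.223). ∠ATS = 113.8° gives TS at 169.40° from the x-axis; with |TS| = 18.2, S = (-1.9697, 40.571). ∠TSZ = 90.3° gives SZ at -100.90° from the x-axis; with |SZ| = 12.9, Z = (-4.4090, 27.904). ∠SZL = 61.9° gives ZL at 17.200° from the x-axis; with |ZL| = 11.0, L = (6.0991, 31.157). ∠ZLH = 61.7° gives LH at 135.50° from the x-axis; with |LH| = 9.1, H = (-0.39152, 37.535). ∠LHM = 117.6° gives HM at -162.10° from the x-axis; with |HM| = 21.7, M = (-21.041, 30.866). Then |AM| = |M − A| = 48.256.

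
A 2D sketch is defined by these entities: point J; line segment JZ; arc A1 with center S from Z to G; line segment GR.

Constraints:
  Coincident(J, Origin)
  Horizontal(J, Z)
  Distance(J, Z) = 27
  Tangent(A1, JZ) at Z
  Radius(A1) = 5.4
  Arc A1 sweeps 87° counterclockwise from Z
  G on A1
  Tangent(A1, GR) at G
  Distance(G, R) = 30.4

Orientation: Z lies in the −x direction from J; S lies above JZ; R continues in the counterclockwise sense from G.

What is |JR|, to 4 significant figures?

40.73

J is at the origin; J and Z share the same y with |JZ| = 27.0 and Z on the −x side, so Z = (-27.00, 0.000). Tangency of A1 to JZ means the radius SZ is perpendicular to JZ, so S = Z + (0, 5.4) = (-27.00, 5.400). On A1, Z sits at bearing -90° from S; an 87° counterclockwise sweep puts G at bearing -3°, so G = S + 5.4·(cos -3°, sin -3°) = (-21.61, 5.117). Tangency of A1 to GR means the radius SG is perpendicular to GR, so GR runs along (−sin -3°, cos -3°); with |GR| = 30.4, R = (-20.02, 35.48). Then |JR| = |R − J| = 40.73.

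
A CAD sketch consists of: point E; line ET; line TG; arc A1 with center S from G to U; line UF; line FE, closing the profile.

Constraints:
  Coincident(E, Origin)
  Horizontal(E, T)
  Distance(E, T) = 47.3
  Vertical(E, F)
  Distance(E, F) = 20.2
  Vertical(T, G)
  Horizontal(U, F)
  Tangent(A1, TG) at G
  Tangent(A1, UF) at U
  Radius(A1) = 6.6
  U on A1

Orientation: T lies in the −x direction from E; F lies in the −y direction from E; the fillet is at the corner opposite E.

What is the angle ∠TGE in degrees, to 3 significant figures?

74.0°

E is at the origin; ET is horizontal with |ET| = 47.3 and T on the −x side, so T = (-47.3, 0.00). E and F share the same x with |EF| = 20.2 and F on the −y side, so F = (0.00, -20.2). The virtual corner opposite E is at (-47.3, -20.2). Tangency of A1 to TG means the radius SG is perpendicular to TG and tangency of A1 to UF means the radius SU is perpendicular to UF, with radius 6.6, so the center S sits 6.6 in from both sides at S = (-40.7, -13.6). That places the tangent points at G = (-47.3, -13.6) on TG and U = (-40.7, -20.2) on UF. Then cos ∠TGE = GT·GE / (|GT||GE|), giving 74.0°.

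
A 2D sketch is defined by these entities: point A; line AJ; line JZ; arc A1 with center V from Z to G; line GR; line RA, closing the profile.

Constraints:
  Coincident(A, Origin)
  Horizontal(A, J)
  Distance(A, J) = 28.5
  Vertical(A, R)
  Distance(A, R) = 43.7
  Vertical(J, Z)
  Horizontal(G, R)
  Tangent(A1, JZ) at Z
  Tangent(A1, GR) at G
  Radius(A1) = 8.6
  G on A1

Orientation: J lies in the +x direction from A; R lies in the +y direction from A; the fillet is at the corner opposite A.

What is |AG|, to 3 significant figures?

48.0

The virtual corner opposite A is at (28.5, 43.7). Since A1 is tangent to JZ there, VZ ⟂ JZ and since A1 is tangent to GR there, VG ⟂ GR, with radius 8.6, so the center V sits 8.6 in from both sides at V = (19.9, 35.1). That places the tangent points at Z = (28.5, 35.1) on JZ and G = (19.9, 43.7) on GR. Then |AG| = |G − A| = 48.0.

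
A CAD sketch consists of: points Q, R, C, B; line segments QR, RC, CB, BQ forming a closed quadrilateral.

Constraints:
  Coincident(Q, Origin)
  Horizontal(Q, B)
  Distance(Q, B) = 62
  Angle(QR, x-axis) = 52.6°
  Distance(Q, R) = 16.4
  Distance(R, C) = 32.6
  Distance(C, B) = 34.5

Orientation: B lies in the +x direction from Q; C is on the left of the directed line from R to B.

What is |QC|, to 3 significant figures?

47.7

Checks: Q = (0.00, 0.00) ✓; |RC| = 32.60 ✓; |CB| = 34.50 ✓.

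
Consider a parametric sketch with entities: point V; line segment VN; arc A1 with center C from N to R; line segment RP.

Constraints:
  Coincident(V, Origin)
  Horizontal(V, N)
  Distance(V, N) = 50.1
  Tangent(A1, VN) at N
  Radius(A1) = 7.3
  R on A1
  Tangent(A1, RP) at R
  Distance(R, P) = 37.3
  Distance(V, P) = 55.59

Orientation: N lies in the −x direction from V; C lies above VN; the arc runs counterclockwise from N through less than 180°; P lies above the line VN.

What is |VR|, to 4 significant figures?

43.34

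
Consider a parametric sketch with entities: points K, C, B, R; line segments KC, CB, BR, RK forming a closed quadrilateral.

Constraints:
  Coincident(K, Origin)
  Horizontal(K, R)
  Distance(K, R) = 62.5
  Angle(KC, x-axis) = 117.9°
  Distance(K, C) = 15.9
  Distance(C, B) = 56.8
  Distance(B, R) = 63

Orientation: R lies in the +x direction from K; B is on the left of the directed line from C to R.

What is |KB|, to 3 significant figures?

63.6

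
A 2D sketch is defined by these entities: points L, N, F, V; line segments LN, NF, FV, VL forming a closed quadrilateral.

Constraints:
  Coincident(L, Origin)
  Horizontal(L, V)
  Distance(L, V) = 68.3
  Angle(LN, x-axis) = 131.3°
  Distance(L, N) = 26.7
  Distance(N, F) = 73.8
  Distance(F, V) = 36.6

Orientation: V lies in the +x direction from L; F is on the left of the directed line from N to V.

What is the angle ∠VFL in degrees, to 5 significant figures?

79.749°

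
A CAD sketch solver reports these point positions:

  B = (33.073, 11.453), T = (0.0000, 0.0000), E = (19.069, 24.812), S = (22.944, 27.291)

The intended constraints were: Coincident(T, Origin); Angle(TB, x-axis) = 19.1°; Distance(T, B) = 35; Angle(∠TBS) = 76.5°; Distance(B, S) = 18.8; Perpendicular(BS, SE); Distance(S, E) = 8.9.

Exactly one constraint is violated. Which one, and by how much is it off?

Distance(S, E) = 8.9 — off by 4.30.

T = (0.00, 0.00) ✓; TB at 19.10° ✓; |TB| = 35.00 ✓; ∠TBS = 76.50° ✓; |BS| = 18.80 ✓; ∠(BS, SE) = 90.01° ✓; |SE| = 4.600 ✗.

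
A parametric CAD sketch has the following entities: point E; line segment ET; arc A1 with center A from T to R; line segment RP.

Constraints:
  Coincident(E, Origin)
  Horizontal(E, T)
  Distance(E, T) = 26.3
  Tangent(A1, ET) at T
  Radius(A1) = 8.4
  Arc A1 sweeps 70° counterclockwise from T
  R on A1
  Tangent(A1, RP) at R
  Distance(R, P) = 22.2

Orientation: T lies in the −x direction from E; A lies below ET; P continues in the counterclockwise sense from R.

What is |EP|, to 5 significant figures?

49.421

E is at the origin; ET is horizontal with |ET| = 26.3 and T on the −x side, so T = (-26.300, 0.0000). A1 meets ET tangentially, so AT is at right angles to ET, so A = T + (0, -8.4) = (-26.300, -8.4000). On A1, T sits at bearing 90° from A; a 70° counterclockwise sweep puts R at bearing 160°, so R = A + 8.4·(cos 160°, sin 160°) = (-34.193, -5.5270). Tangency of A1 to RP means the radius AR is perpendicular to RP, so RP runs along (−sin 160°, cos 160°); with |RP| = 22.2, P = (-41.786, -26.388). Then |EP| = |P − E| = 49.421.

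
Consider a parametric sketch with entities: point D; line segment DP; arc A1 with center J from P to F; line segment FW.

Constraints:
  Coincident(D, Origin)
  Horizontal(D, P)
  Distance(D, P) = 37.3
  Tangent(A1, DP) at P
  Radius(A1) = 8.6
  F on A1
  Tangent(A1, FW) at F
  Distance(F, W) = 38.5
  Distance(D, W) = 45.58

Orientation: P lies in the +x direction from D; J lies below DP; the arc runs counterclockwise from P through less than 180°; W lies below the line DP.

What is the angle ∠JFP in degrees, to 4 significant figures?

54.30°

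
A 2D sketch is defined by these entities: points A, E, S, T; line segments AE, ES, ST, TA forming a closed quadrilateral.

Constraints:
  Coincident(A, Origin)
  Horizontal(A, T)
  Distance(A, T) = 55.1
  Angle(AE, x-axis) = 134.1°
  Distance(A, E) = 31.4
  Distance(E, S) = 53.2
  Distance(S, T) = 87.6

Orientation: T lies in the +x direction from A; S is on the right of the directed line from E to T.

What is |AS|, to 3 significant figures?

40.7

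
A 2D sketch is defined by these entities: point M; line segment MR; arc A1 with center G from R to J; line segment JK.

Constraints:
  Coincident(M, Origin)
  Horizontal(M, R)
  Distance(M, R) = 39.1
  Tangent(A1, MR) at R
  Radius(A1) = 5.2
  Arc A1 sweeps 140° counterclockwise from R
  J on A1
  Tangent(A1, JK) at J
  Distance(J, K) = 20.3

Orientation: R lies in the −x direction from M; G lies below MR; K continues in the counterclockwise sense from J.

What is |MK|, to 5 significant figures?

34.892

M is at the origin; M and R share the same y with |MR| = 39.1 and R on the −x side, so R = (-39.100, 0.0000). Tangency of A1 to MR means the radius GR is perpendicular to MR, so G = R + (0, -5.2) = (-39.100, -5.2000). On A1, R sits at bearing 90° from G; a 140° counterclockwise sweep puts J at bearing 230°, so J = G + 5.2·(cos 230°, sin 230°) = (-42.442, -9.1834). Tangency of A1 to JK means the radius GJ is perpendicular to JK, so JK runs along (−sin 230°, cos 230°); with |JK| = 20.3, K = (-26.892, -22.232). Then |MK| = |K − M| = 34.892.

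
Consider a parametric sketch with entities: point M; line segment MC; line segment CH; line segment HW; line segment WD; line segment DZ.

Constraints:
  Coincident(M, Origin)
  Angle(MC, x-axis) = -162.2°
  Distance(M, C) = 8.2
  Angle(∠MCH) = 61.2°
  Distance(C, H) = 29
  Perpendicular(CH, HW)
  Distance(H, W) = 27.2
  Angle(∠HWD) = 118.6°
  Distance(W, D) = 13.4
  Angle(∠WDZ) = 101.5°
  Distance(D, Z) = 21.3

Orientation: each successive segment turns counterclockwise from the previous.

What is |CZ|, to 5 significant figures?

17.675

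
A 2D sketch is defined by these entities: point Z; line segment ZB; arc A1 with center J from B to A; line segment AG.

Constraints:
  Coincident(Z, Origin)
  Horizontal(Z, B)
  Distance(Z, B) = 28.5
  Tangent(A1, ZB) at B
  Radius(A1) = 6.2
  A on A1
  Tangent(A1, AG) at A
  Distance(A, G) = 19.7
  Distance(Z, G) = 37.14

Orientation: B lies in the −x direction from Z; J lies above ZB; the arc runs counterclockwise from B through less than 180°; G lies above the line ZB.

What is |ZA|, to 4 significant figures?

23.55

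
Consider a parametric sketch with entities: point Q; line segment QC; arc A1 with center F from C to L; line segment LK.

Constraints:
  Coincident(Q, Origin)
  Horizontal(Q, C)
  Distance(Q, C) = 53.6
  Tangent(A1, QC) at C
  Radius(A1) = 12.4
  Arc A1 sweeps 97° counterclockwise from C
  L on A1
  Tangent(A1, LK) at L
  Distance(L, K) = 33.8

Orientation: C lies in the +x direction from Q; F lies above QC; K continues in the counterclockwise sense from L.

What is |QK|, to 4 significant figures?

77.91

Q is at the origin; QC is horizontal with |QC| = 53.6 and C on the +x side, so C = (53.60, 0.000). A1 meets QC tangentially, so FC is at right angles to QC, so F = C + (0, 12.4) = (53.60, 12.40). On A1, C sits at bearing -90° from F; a 97° counterclockwise sweep puts L at bearing 7°, so L = F + 12.4·(cos 7°, sin 7°) = (65.91, 13.91). The tangent condition forces FL to be normal to LK, so LK runs along (−sin 7°, cos 7°); with |LK| = 33.8, K = (61.79, 47.46). Then |QK| = |K − Q| = 77.91.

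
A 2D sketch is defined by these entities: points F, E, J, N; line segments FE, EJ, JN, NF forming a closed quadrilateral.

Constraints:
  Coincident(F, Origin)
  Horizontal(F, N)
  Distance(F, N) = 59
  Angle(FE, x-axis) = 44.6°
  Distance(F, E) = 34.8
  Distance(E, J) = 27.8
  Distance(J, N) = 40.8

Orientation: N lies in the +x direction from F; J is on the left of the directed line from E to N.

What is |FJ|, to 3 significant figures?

62.3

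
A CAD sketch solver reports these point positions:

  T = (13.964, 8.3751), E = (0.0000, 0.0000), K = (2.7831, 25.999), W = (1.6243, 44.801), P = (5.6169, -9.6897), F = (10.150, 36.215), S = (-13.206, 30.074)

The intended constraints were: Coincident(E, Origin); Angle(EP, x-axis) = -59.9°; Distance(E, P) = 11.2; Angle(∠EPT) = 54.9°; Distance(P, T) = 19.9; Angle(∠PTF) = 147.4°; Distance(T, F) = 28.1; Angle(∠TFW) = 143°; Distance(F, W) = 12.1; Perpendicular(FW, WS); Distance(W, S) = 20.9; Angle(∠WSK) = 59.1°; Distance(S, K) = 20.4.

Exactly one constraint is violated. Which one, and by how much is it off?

Distance(S, K) = 20.4 — off by 3.90.

E = (0.00, 0.00) ✓; EP at -59.90° ✓; |EP| = 11.20 ✓; ∠EPT = 54.90° ✓; |PT| = 19.90 ✓; ∠PTF = 147.4° ✓; |TF| = 28.10 ✓; ∠TFW = 143.0° ✓; |FW| = 12.10 ✓; ∠(FW, WS) = 90.00° ✓; |WS| = 20.90 ✓; ∠WSK = 59.10° ✓; |SK| = 16.50 ✗.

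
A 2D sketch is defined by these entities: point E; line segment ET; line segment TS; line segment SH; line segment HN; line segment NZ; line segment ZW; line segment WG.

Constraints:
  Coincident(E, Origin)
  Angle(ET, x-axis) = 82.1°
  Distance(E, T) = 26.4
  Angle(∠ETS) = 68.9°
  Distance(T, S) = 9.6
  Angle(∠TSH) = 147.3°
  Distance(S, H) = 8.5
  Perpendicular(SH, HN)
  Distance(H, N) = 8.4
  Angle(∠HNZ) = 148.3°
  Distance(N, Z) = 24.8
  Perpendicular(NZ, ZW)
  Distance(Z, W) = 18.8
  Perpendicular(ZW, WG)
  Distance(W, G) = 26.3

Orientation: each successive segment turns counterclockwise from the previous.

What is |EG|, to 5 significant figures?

30.840

E is at the origin; ET runs at 82.1° with length 26.4, so T = (3.6285, 26.149). ∠ETS = 68.9° gives TS at -166.80° from the x-axis; with |TS| = 9.6, S = (-5.7178, 23.957). ∠TSH = 147.3° gives SH at -134.10° from the x-axis; with |SH| = 8.5, H = (-11.633, 17.853). SH ⟂ HN, so HN runs at -44.100°; with |HN| = 8.4, N = (-5.6008, 12.008). ∠HNZ = 148.3° gives NZ at -12.400° from the x-axis; with |NZ| = 24.8, Z = (18.621, 6.6821). The perpendicularity gives ZW at right angles to NZ, so ZW runs at 77.600°; with |ZW| = 18.8, W = (22.658, 25.044). ZW is perpendicular to WG, so WG runs at 167.60°; with |WG| = 26.3, G = (-3.0288, 30.691). Then |EG| = |G − E| = 30.840.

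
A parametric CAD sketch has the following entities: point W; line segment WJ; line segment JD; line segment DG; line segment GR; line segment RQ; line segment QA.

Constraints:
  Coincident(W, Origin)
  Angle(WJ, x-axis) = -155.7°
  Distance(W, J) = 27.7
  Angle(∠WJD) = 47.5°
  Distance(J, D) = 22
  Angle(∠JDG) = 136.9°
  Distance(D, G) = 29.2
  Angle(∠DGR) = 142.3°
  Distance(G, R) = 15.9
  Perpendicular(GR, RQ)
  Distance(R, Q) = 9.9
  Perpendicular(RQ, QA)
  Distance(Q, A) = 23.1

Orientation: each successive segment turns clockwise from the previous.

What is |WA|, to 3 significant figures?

14.9

W is at the origin; WJ runs at -155.7° with length 27.7, so J = (-25.2, -11.4). ∠WJD = 47.5° gives JD at 71.8° from the x-axis; with |JD| = 22.0, D = (-18.4, 9.50). ∠JDG = 136.9° gives DG at 28.7° from the x-axis; with |DG| = 29.2, G = (7.24, 23.5). ∠DGR = 142.3° gives GR at -9.00° from the x-axis; with |GR| = 15.9, R = (22.9, 21.0). The perpendicularity gives RQ at right angles to GR, so RQ runs at -99.0°; with |RQ| = 9.9, Q = (21.4, 11.3). The perpendicularity gives QA at right angles to RQ, so QA runs at 171°; with |QA| = 23.1, A = (-1.42, 14.9). Then |WA| = |A − W| = 14.9.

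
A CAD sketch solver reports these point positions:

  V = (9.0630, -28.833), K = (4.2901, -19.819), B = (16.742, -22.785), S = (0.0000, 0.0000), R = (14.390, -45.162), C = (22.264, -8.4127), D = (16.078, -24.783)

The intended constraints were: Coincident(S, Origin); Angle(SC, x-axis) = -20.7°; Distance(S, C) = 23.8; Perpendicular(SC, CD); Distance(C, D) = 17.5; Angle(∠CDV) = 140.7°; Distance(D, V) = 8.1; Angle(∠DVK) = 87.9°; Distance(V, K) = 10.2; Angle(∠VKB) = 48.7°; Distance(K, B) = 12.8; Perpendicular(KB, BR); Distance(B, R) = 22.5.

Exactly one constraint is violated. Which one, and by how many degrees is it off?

Perpendicular(KB, BR) — off by 7.40°.

S = (0.00, 0.00) ✓; SC at -20.70° ✓; |SC| = 23.80 ✓; ∠(SC, CD) = 90.00° ✓; |CD| = 17.50 ✓; ∠CDV = 140.7° ✓; |DV| = 8.100 ✓; ∠DVK = 87.90° ✓; |VK| = 10.20 ✓; ∠VKB = 48.70° ✓; |KB| = 12.80 ✓; ∠(KB, BR) = 82.60° ✗; |BR| = 22.50 ✓.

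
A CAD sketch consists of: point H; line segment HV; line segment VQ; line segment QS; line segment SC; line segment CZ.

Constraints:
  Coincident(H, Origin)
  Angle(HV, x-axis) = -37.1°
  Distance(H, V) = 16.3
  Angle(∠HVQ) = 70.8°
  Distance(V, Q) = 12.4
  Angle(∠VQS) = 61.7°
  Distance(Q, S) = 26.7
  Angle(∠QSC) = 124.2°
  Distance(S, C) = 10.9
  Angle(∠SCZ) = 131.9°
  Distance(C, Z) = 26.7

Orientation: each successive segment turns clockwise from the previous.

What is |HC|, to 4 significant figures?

18.87

H is at the origin; HV runs at -37.1° with length 16.3, so V = (13.00, -9.832). ∠HVQ = 70.8° gives VQ at -146.3° from the x-axis; with |VQ| = 12.4, Q = (2.684, -16.71). ∠VQS = 61.7° gives QS at 95.40° from the x-axis; with |QS| = 26.7, S = (0.1717, 9.869). ∠QSC = 124.2° gives SC at 39.60° from the x-axis; with |SC| = 10.9, C = (8.570, 16.82). Then |HC| = |C − H| = 18.87.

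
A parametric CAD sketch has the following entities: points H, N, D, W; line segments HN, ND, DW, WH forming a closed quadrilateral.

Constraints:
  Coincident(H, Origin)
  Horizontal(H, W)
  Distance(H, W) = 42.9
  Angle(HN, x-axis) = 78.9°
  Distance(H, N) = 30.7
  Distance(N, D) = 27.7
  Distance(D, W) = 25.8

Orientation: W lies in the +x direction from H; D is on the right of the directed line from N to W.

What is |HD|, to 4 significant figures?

18.29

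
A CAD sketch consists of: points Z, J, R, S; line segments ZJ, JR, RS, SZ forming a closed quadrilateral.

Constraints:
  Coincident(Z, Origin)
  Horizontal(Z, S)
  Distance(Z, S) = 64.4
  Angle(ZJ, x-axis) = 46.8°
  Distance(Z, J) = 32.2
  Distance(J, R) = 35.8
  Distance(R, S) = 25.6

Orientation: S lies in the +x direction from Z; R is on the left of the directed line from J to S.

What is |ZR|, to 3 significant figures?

62.9

Z is at the origin; ZS is horizontal with |ZS| = 64.4 and S in +x, so S = (64.4, 0). ZJ runs at 46.8° with |ZJ| = 32.2, so J = (22.0, 23.5). R is determined by |JR| = 35.8 and |RS| = 25.6 together: it lies at the intersection of circle(J, 35.8) and circle(S, 25.6). With |JS| = 48.4, the foot of the radical line on JS is 30.7 from J and the perpendicular offset is √(35.8² − 30.7²) = 18.5. Taking the left-of-JS solution: R = (57.8, 24.7).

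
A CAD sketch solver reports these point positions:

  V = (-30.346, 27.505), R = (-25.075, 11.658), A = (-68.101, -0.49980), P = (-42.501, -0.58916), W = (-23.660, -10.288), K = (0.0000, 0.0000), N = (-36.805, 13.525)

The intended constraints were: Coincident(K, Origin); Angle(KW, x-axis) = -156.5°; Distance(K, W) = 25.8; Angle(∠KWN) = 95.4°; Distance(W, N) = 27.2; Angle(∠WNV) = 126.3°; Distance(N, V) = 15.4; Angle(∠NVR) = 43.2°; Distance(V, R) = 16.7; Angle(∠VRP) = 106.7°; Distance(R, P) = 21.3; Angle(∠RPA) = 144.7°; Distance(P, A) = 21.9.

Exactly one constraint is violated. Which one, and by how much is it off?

Distance(P, A) = 21.9 — off by 3.70.

K = (0.00, 0.00) ✓; KW at -156.5° ✓; |KW| = 25.80 ✓; ∠KWN = 95.40° ✓; |WN| = 27.20 ✓; ∠WNV = 126.3° ✓; |NV| = 15.40 ✓; ∠NVR = 43.20° ✓; |VR| = 16.70 ✓; ∠VRP = 106.7° ✓; |RP| = 21.30 ✓; ∠RPA = 144.7° ✓; |PA| = 25.60 ✗.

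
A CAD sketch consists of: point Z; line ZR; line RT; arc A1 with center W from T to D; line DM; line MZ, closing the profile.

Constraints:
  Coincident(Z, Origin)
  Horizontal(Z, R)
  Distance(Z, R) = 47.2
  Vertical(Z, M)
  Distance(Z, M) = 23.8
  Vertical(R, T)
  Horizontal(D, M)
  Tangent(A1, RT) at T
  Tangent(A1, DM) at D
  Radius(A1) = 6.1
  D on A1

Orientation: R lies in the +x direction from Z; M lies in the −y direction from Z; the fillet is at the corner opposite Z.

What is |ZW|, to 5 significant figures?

44.749

Z is at the origin; Z and R share the same y with |ZR| = 47.2 and R on the +x side, so R = (47.200, 0.0000). Z and M share the same x with |ZM| = 23.8 and M on the −y side, so M = (0.0000, -23.800). The virtual corner opposite Z is at (47.200, -23.800). A1 meets RT tangentially, so WT is at right angles to RT and tangency of A1 to DM means the radius WD is perpendicular to DM, with radius 6.1, so the center W sits 6.1 in from both sides at W = (41.100, -17.700). Then |ZW| = |W − Z| = 44.749.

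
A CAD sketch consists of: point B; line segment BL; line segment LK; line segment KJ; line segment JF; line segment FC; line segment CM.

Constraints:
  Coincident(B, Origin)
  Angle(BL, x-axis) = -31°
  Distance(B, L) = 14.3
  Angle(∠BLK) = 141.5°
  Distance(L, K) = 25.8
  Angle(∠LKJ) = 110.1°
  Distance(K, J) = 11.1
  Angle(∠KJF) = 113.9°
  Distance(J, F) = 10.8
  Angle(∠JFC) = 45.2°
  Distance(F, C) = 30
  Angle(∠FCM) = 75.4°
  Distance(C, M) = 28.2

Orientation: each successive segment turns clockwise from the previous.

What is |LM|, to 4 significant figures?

49.66

∠JFC = 45.2° gives FC at 19.70° from the x-axis; with |FC| = 30.0, C = (31.36, -23.99). ∠FCM = 75.4° gives CM at -84.90° from the x-axis; with |CM| = 28.2, M = (33.87, -52.08). Then |LM| = |M − L| = 49.66.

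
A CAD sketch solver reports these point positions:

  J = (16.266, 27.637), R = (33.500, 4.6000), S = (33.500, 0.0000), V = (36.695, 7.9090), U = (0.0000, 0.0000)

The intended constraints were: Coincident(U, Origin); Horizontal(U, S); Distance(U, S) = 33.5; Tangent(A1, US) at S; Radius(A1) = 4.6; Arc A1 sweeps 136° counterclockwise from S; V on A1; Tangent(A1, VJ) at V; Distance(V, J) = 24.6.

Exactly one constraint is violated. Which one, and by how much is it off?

Distance(V, J) = 24.6 — off by 3.80.

U = (0.00, 0.00) ✓; U.y = 0.00, S.y = 0.00 ✓; |US| = 33.50 ✓; ∠(RS, SU) = 90.00° ✓; |RS| = 4.600 ✓; bearing(R→V) − bearing(R→S) = 136.0° ✓; |RV| = 4.600 ✓; ∠(RV, VJ) = 90.00° ✓; |VJ| = 28.40 ✗.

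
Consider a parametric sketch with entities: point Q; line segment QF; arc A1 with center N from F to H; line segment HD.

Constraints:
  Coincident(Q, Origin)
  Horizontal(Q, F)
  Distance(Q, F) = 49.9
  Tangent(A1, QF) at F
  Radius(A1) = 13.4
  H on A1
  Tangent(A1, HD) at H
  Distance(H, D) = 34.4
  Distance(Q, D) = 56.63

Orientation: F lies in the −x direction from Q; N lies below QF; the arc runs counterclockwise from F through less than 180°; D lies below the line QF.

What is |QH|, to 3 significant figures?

63.2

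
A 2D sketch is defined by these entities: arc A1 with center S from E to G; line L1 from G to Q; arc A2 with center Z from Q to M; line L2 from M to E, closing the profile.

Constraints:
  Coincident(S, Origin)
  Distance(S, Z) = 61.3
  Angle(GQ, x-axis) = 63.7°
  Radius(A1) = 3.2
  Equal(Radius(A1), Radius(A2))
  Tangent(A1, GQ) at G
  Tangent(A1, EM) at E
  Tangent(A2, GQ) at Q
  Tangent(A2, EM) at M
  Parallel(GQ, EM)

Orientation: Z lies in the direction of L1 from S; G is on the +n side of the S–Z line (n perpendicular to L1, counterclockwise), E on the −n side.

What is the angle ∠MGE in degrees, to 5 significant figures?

84.040°

Tangency of A1 to both parallel lines with radius 3.2 puts G and E at S ± 3.2·n: G = (-2.8688, 1.4178), E = (2.8688, -1.4178). Equal radii place Q and M the same way about Z: Q = Z + 3.2·n = (24.292, 56.372), M = Z − 3.2·n = (30.029, 53.537). Then cos ∠MGE = GM·GE / (|GM||GE|), giving 84.040°.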